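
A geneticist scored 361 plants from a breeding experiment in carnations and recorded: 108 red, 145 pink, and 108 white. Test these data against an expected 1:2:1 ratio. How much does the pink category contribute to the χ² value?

6.982

Total ratio parts = 4. Expected numbers out of 361:
  red: 361 × 1/4 = 90.25
  pink: 361 × 2/4 = 180.5
  white: 361 × 1/4 = 90.25
Contribution of pink: (145 − 180.5)² / 180.5 = 6.9820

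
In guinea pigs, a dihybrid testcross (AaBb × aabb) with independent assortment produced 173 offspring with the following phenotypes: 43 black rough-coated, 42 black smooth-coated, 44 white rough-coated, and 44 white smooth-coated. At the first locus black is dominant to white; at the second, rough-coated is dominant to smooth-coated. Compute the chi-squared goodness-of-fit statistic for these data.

0.064

A dihybrid testcross with independent assortment gives a 1:1:1:1 ratio.
Total ratio parts = 4. Expected numbers out of 173:
  black rough-coated: 173 × 1/4 = 43.25
  black smooth-coated: 173 × 1/4 = 43.25
  white rough-coated: 173 × 1/4 = 43.25
  white smooth-coated: 173 × 1/4 = 43.25
χ² = Σ (O − E)² / E
  black rough-coated: (43 − 43.25)² / 43.25 = 0.0014
  black smooth-coated: (42 − 43.25)² / 43.25 = 0.0361
  white rough-coated: (44 − 43.25)² / 43.25 = 0.0130
  white smooth-coated: (44 − 43.25)² / 43.25 = 0.0130
χ² = 0.0014 + 0.0361 + 0.0130 + 0.0130 = 0.0635 ≈ 0.064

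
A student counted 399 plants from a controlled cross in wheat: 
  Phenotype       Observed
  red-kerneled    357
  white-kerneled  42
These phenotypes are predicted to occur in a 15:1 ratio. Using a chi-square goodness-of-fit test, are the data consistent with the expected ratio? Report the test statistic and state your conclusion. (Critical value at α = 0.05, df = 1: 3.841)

12.453; not consistent

Total ratio parts = 16. Expected numbers out of 399:
  red-kerneled: 399 × 15/16 = 374.0625
  white-kerneled: 399 × 1/16 = 24.9375
χ² = Σ (O − E)² / E
  red-kerneled: (357 − 374.0625)² / 374.0625 = 0.7783
  white-kerneled: (42 − 24.9375)² / 24.9375 = 11.6743
χ² = 0.7783 + 11.6743 = 12.4526 ≈ 12.453
Degrees of freedom = 2 − 1 = 1; critical value at α = 0.05 is 3.841.
Since 12.453 > 3.841, we reject the null hypothesis — the data do not fit the 15:1 ratio.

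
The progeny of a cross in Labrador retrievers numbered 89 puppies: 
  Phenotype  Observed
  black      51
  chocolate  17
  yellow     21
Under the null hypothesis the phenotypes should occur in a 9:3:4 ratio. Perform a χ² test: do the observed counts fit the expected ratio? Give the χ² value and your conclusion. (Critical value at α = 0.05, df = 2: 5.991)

0.094; consistent

Under the 9:3:4 hypothesis (Σ ratio = 16, N = 89):
  black: 89 × 9/16 = 50.0625
  chocolate: 89 × 3/16 = 16.6875
  yellow: 89 × 4/16 = 22.25
χ² = Σ (O − E)² / E
  black: (51 − 50.0625)² / 50.0625 = 0.0176
  chocolate: (17 − 16.6875)² / 16.6875 = 0.0059
  yellow: (21 − 22.25)² / 22.25 = 0.0702
χ² = 0.0176 + 0.0059 + 0.0702 = 0.0937 ≈ 0.094
Degrees of freedom = 3 − 1 = 2; critical value at α = 0.05 is 5.991.
Since 0.094 < 5.991, we fail to reject the null hypothesis — the data are consistent with the 9:3:4 ratio.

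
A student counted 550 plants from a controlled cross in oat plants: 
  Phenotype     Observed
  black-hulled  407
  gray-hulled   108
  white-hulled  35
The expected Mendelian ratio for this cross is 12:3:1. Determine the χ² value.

Total ratio parts = 16. Expected numbers out of 550:
  black-hulled: 550 × 12/16 = 412.5
  gray-hulled: 550 × 3/16 = 103.125
  white-hulled: 550 × 1/16 = 34.375
χ² = Σ (O − E)² / E
  black-hulled: (407 − 412.5)² / 412.5 = 0.0733
  gray-hulled: (108 − 103.125)² / 103.125 = 0.2305
  white-hulled: (35 − 34.375)² / 34.375 = 0.0114
χ² = 0.0733 + 0.2305 + 0.0114 = 0.3152 ≈ 0.315

0.315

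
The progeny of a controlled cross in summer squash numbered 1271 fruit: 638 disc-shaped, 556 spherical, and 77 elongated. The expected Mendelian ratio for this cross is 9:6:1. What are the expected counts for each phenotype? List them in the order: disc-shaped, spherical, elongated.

714.9375, 476.625, 79.4375

Under the 9:6:1 hypothesis (Σ ratio = 16, N = 1271):
  disc-shaped: 1271 × 9/16 = 714.9375
  spherical: 1271 × 6/16 = 476.625
  elongated: 1271 × 1/16 = 79.4375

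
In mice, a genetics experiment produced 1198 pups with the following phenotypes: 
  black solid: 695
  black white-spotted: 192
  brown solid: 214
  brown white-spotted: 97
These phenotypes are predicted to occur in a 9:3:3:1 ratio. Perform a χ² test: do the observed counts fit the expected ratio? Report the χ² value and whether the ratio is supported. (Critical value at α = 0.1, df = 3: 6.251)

Total ratio parts = 16. Expected numbers out of 1198:
  black solid: 1198 × 9/16 = 673.875
  black white-spotted: 1198 × 3/16 = 224.625
  brown solid: 1198 × 3/16 = 224.625
  brown white-spotted: 1198 × 1/16 = 74.875
χ² = Σ (O − E)² / E
  black solid: (695 − 673.875)² / 673.875 = 0.6622
  black white-spotted: (192 − 224.625)² / 224.625 = 4.7385
  brown solid: (214 − 224.625)² / 224.625 = 0.5026
  brown white-spotted: (97 − 74.875)² / 74.875 = 6.5378
χ² = 0.6622 + 4.7385 + 0.5026 + 6.5378 = 12.4411 ≈ 12.441
Degrees of freedom = 4 − 1 = 3; critical value at α = 0.1 is 6.251.
Since 12.441 > 6.251, we reject the null hypothesis — the data do not fit the 9:3:3:1 ratio.

12.441; not consistent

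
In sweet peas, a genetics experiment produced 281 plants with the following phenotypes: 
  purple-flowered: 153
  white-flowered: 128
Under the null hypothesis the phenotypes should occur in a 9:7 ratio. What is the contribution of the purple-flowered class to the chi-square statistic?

0.162

Total ratio parts = 16. Expected numbers out of 281:
  purple-flowered: 281 × 9/16 = 158.0625
  white-flowered: 281 × 7/16 = 122.9375
Contribution of purple-flowered: (153 − 158.0625)² / 158.0625 = 0.1621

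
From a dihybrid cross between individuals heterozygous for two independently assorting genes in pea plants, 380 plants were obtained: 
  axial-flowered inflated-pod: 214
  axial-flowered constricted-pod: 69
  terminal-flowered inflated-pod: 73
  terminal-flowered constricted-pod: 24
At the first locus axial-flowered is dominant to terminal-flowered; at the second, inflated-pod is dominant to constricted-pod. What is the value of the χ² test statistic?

0.117

A dihybrid F₂ with independent assortment and complete dominance at both loci gives a 9:3:3:1 phenotypic ratio.
Expected counts for N = 380 under a 9:3:3:1 ratio (total parts = 16):
  axial-flowered inflated-pod: 380 × 9/16 = 213.75
  axial-flowered constricted-pod: 380 × 3/16 = 71.25
  terminal-flowered inflated-pod: 380 × 3/16 = 71.25
  terminal-flowered constricted-pod: 380 × 1/16 = 23.75
χ² = Σ (O − E)² / E
  axial-flowered inflated-pod: (214 − 213.75)² / 213.75 = 0.0003
  axial-flowered constricted-pod: (69 − 71.25)² / 71.25 = 0.0711
  terminal-flowered inflated-pod: (73 − 71.25)² / 71.25 = 0.0430
  terminal-flowered constricted-pod: (24 − 23.75)² / 23.75 = 0.0026
χ² = 0.0003 + 0.0711 + 0.0430 + 0.0026 = 0.117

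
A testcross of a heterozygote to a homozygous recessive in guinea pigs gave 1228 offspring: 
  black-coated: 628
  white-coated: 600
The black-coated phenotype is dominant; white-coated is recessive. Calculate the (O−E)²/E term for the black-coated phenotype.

A testcross of a heterozygote (Aa × aa) gives a 1:1 phenotypic ratio.
Expected counts for N = 1228 under a 1:1 ratio (total parts = 2):
  black-coated: 1228 × 1/2 = 614
  white-coated: 1228 × 1/2 = 614
Contribution of black-coated: (628 − 614)² / 614 = 0.3192

0.319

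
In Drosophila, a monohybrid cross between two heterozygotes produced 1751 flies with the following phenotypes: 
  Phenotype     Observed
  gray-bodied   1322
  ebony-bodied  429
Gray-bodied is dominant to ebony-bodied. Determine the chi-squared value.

0.233

For a monohybrid cross between heterozygotes with complete dominance, the expected phenotypic ratio is 3:1.
Expected counts for N = 1751 under a 3:1 ratio (total parts = 4):
  gray-bodied: 1751 × 3/4 = 1313.25
  ebony-bodied: 1751 × 1/4 = 437.75
χ² = Σ (O − E)² / E
  gray-bodied: (1322 − 1313.25)² / 1313.25 = 0.0583
  ebony-bodied: (429 − 437.75)² / 437.75 = 0.1749
χ² = 0.0583 + 0.1749 = 0.2332 ≈ 0.233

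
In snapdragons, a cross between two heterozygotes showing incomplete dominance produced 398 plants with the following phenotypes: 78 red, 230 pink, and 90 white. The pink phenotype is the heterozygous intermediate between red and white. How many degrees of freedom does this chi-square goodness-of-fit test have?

With incomplete dominance, a heterozygote × heterozygote cross gives a 1:2:1 phenotypic ratio.
A goodness-of-fit test with 3 phenotype classes has df = 3 − 1 = 2.

2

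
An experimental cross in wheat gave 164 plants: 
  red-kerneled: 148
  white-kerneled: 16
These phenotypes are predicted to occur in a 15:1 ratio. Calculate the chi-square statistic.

3.441

Expected counts for N = 164 under a 15:1 ratio (total parts = 16):
  red-kerneled: 164 × 15/16 = 153.75
  white-kerneled: 164 × 1/16 = 10.25
χ² = Σ (O − E)² / E
  red-kerneled: (148 − 153.75)² / 153.75 = 0.2150
  white-kerneled: (16 − 10.25)² / 10.25 = 3.2256
χ² = 0.2150 + 3.2256 = 3.4406 ≈ 3.441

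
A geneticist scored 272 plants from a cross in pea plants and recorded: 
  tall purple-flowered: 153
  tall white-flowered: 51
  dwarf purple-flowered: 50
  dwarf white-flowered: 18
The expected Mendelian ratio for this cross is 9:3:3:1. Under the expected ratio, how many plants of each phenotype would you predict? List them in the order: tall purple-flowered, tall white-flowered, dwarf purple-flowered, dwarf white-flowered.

Expected counts for N = 272 under a 9:3:3:1 ratio (total parts = 16):
  tall purple-flowered: 272 × 9/16 = 153
  tall white-flowered: 272 × 3/16 = 51
  dwarf purple-flowered: 272 × 3/16 = 51
  dwarf white-flowered: 272 × 1/16 = 17

153, 51, 51, 17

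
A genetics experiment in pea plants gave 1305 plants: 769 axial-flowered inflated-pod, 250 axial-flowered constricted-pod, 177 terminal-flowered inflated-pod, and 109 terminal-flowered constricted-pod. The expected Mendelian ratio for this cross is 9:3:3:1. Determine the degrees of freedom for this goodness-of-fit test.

3

A goodness-of-fit test with 4 phenotype classes has df = 4 − 1 = 3.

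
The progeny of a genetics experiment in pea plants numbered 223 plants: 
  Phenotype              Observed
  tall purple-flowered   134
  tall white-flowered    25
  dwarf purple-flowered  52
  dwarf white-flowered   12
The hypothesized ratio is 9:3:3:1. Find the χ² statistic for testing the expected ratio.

10.096

Expected counts for N = 223 under a 9:3:3:1 ratio (total parts = 16):
  tall purple-flowered: 223 × 9/16 = 125.4375
  tall white-flowered: 223 × 3/16 = 41.8125
  dwarf purple-flowered: 223 × 3/16 = 41.8125
  dwarf white-flowered: 223 × 1/16 = 13.9375
χ² = Σ (O − E)² / E
  tall purple-flowered: (134 − 125.4375)² / 125.4375 = 0.5845
  tall white-flowered: (25 − 41.8125)² / 41.8125 = 6.7602
  dwarf purple-flowered: (52 − 41.8125)² / 41.8125 = 2.4822
  dwarf white-flowered: (12 − 13.9375)² / 13.9375 = 0.2693
χ² = 0.5845 + 6.7602 + 2.4822 + 0.2693 = 10.0962 ≈ 10.096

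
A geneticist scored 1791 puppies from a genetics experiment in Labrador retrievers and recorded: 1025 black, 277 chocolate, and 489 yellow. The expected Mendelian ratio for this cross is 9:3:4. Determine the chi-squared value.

14.407

Under the 9:3:4 hypothesis (Σ ratio = 16, N = 1791):
  black: 1791 × 9/16 = 1007.4375
  chocolate: 1791 × 3/16 = 335.8125
  yellow: 1791 × 4/16 = 447.75
χ² = Σ (O − E)² / E
  black: (1025 − 1007.4375)² / 1007.4375 = 0.3062
  chocolate: (277 − 335.8125)² / 335.8125 = 10.3001
  yellow: (489 − 447.75)² / 447.75 = 3.8003
χ² = 0.3062 + 10.3001 + 3.8003 = 14.4066 ≈ 14.407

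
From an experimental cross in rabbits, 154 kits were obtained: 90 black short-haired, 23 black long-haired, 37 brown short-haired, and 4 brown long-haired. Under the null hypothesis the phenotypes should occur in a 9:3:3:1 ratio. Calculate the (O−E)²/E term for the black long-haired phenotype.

1.195

Expected counts for N = 154 under a 9:3:3:1 ratio (total parts = 16):
  black short-haired: 154 × 9/16 = 86.625
  black long-haired: 154 × 3/16 = 28.875
  brown short-haired: 154 × 3/16 = 28.875
  brown long-haired: 154 × 1/16 = 9.625
Contribution of black long-haired: (23 − 28.875)² / 28.875 = 1.1953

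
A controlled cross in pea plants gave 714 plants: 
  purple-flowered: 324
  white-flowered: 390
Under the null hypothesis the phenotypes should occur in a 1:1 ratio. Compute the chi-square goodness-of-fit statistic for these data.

6.101

The 1:1 ratio has 2 parts, so with N = 714 the expected counts are:
  purple-flowered: 714 × 1/2 = 357
  white-flowered: 714 × 1/2 = 357
χ² = Σ (O − E)² / E
  purple-flowered: (324 − 357)² / 357 = 3.0504
  white-flowered: (390 − 357)² / 357 = 3.0504
χ² = 3.0504 + 3.0504 = 6.1008 ≈ 6.101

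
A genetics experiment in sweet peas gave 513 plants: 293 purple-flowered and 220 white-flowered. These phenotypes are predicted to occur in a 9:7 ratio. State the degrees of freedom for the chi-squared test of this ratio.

A goodness-of-fit test with 2 phenotype classes has df = 2 − 1 = 1.

1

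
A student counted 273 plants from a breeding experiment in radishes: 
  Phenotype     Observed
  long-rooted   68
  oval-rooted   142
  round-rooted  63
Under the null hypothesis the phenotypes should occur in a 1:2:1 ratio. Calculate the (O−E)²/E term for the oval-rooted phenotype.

0.222

Total ratio parts = 4. Expected numbers out of 273:
  long-rooted: 273 × 1/4 = 68.25
  oval-rooted: 273 × 2/4 = 136.5
  round-rooted: 273 × 1/4 = 68.25
Contribution of oval-rooted: (142 − 136.5)² / 136.5 = 0.2216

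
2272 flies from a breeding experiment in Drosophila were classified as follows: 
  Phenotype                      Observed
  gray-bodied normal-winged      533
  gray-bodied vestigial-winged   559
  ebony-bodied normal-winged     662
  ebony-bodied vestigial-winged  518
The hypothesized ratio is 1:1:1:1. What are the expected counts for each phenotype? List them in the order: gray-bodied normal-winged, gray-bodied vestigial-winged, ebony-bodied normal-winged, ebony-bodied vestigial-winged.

568, 568, 568, 568

The 1:1:1:1 ratio has 4 parts, so with N = 2272 the expected counts are:
  gray-bodied normal-winged: 2272 × 1/4 = 568
  gray-bodied vestigial-winged: 2272 × 1/4 = 568
  ebony-bodied normal-winged: 2272 × 1/4 = 568
  ebony-bodied vestigial-winged: 2272 × 1/4 = 568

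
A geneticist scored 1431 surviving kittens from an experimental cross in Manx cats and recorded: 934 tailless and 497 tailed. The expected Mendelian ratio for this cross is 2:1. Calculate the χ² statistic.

1.258

The 2:1 ratio has 3 parts, so with N = 1431 the expected counts are:
  tailless: 1431 × 2/3 = 954
  tailed: 1431 × 1/3 = 477
χ² = Σ (O − E)² / E
  tailless: (934 − 954)² / 954 = 0.4193
  tailed: (497 − 477)² / 477 = 0.8386
χ² = 0.4193 + 0.8386 = 1.2579 ≈ 1.258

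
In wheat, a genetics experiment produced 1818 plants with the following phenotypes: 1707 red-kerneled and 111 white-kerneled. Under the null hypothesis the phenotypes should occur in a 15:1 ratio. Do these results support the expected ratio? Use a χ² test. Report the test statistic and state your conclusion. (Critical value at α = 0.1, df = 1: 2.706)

0.065; consistent

Total ratio parts = 16. Expected numbers out of 1818:
  red-kerneled: 1818 × 15/16 = 1704.375
  white-kerneled: 1818 × 1/16 = 113.625
χ² = Σ (O − E)² / E
  red-kerneled: (1707 − 1704.375)² / 1704.375 = 0.0040
  white-kerneled: (111 − 113.625)² / 113.625 = 0.0606
χ² = 0.0040 + 0.0606 = 0.0646 ≈ 0.065
Degrees of freedom = 2 − 1 = 1; critical value at α = 0.1 is 2.706.
Since 0.065 < 2.706, we fail to reject the null hypothesis — the data are consistent with the 15:1 ratio.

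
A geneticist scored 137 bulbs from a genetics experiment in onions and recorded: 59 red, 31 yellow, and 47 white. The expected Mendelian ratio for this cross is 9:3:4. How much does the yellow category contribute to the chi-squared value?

1.099

Total ratio parts = 16. Expected numbers out of 137:
  red: 137 × 9/16 = 77.0625
  yellow: 137 × 3/16 = 25.6875
  white: 137 × 4/16 = 34.25
Contribution of yellow: (31 − 25.6875)² / 25.6875 = 1.0987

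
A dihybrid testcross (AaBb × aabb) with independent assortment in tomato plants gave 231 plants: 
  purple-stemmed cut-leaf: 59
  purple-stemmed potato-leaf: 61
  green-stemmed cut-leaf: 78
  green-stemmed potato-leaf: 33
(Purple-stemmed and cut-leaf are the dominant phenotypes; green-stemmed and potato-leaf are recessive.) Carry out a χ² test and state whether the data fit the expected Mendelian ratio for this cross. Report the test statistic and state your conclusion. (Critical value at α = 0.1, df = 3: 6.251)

17.918; not consistent

A dihybrid testcross with independent assortment gives a 1:1:1:1 ratio.
Total ratio parts = 4. Expected numbers out of 231:
  purple-stemmed cut-leaf: 231 × 1/4 = 57.75
  purple-stemmed potato-leaf: 231 × 1/4 = 57.75
  green-stemmed cut-leaf: 231 × 1/4 = 57.75
  green-stemmed potato-leaf: 231 × 1/4 = 57.75
χ² = Σ (O − E)² / E
  purple-stemmed cut-leaf: (59 − 57.75)² / 57.75 = 0.0271
  purple-stemmed potato-leaf: (61 − 57.75)² / 57.75 = 0.1829
  green-stemmed cut-leaf: (78 − 57.75)² / 57.75 = 7.1006
  green-stemmed potato-leaf: (33 − 57.75)² / 57.75 = 10.6071
χ² = 0.0271 + 0.1829 + 7.1006 + 10.6071 = 17.9177 ≈ 17.918
Degrees of freedom = 4 − 1 = 3; critical value at α = 0.1 is 6.251.
Since 17.918 > 6.251, we reject the null hypothesis — the data do not fit the 1:1:1:1 ratio.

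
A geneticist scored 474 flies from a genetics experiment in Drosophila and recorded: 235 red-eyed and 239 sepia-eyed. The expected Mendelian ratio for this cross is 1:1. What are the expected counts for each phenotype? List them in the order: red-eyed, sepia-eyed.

Total ratio parts = 2. Expected numbers out of 474:
  red-eyed: 474 × 1/2 = 237
  sepia-eyed: 474 × 1/2 = 237

237, 237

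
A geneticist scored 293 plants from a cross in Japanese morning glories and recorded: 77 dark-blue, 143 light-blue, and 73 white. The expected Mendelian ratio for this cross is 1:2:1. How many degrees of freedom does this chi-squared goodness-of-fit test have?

A goodness-of-fit test with 3 phenotype classes has df = 3 − 1 = 2.

2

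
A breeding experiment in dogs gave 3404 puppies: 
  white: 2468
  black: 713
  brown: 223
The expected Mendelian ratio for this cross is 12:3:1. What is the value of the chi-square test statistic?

12.078

Expected counts for N = 3404 under a 12:3:1 ratio (total parts = 16):
  white: 3404 × 12/16 = 2553
  black: 3404 × 3/16 = 638.25
  brown: 3404 × 1/16 = 212.75
χ² = Σ (O − E)² / E
  white: (2468 − 2553)² / 2553 = 2.8300
  black: (713 − 638.25)² / 638.25 = 8.7545
  brown: (223 − 212.75)² / 212.75 = 0.4938
χ² = 2.8300 + 8.7545 + 0.4938 = 12.0783 ≈ 12.078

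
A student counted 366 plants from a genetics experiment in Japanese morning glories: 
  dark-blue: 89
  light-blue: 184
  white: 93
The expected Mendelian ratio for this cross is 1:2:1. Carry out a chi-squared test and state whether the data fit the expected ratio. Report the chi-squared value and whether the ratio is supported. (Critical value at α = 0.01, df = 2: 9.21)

Expected counts for N = 366 under a 1:2:1 ratio (total parts = 4):
  dark-blue: 366 × 1/4 = 91.5
  light-blue: 366 × 2/4 = 183
  white: 366 × 1/4 = 91.5
χ² = Σ (O − E)² / E
  dark-blue: (89 − 91.5)² / 91.5 = 0.0683
  light-blue: (184 − 183)² / 183 = 0.0055
  white: (93 − 91.5)² / 91.5 = 0.0246
χ² = 0.0683 + 0.0055 + 0.0246 = 0.0984 ≈ 0.098
Degrees of freedom = 3 − 1 = 2; critical value at α = 0.01 is 9.21.
Since 0.098 < 9.21, we fail to reject the null hypothesis — the data are consistent with the 1:2:1 ratio.

0.098; consistent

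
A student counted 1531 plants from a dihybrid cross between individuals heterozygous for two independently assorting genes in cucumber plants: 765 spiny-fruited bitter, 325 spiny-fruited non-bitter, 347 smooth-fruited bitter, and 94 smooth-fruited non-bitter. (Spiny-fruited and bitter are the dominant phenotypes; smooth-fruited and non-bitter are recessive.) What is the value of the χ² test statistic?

28.302

A dihybrid F₂ with independent assortment and complete dominance at both loci gives a 9:3:3:1 phenotypic ratio.
Expected counts for N = 1531 under a 9:3:3:1 ratio (total parts = 16):
  spiny-fruited bitter: 1531 × 9/16 = 861.1875
  spiny-fruited non-bitter: 1531 × 3/16 = 287.0625
  smooth-fruited bitter: 1531 × 3/16 = 287.0625
  smooth-fruited non-bitter: 1531 × 1/16 = 95.6875
χ² = Σ (O − E)² / E
  spiny-fruited bitter: (765 − 861.1875)² / 861.1875 = 10.7433
  spiny-fruited non-bitter: (325 − 287.0625)² / 287.0625 = 5.0137
  smooth-fruited bitter: (347 − 287.0625)² / 287.0625 = 12.5147
  smooth-fruited non-bitter: (94 − 95.6875)² / 95.6875 = 0.0298
χ² = 10.7433 + 5.0137 + 12.5147 + 0.0298 = 28.3015 ≈ 28.302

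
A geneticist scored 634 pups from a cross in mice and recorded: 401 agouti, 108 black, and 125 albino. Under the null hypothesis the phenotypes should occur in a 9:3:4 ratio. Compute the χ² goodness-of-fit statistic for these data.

The 9:3:4 ratio has 16 parts, so with N = 634 the expected counts are:
  agouti: 634 × 9/16 = 356.625
  black: 634 × 3/16 = 118.875
  albino: 634 × 4/16 = 158.5
χ² = Σ (O − E)² / E
  agouti: (401 − 356.625)² / 356.625 = 5.5216
  black: (108 − 118.875)² / 118.875 = 0.9949
  albino: (125 − 158.5)² / 158.5 = 7.0804
χ² = 5.5216 + 0.9949 + 7.0804 = 13.5969 ≈ 13.597

13.597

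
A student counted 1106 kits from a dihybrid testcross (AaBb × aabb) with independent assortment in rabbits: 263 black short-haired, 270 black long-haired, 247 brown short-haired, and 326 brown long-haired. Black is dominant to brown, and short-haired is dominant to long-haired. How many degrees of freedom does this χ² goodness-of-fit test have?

3

A dihybrid testcross with independent assortment gives a 1:1:1:1 ratio.
A goodness-of-fit test with 4 phenotype classes has df = 4 − 1 = 3.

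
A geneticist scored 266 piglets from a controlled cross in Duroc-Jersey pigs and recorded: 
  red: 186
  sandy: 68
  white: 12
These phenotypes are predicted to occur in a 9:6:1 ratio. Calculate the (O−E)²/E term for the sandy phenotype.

10.106

The 9:6:1 ratio has 16 parts, so with N = 266 the expected counts are:
  red: 266 × 9/16 = 149.625
  sandy: 266 × 6/16 = 99.75
  white: 266 × 1/16 = 16.625
Contribution of sandy: (68 − 99.75)² / 99.75 = 10.1059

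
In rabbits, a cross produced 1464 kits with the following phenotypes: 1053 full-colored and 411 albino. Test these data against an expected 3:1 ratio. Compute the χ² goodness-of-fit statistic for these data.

The 3:1 ratio has 4 parts, so with N = 1464 the expected counts are:
  full-colored: 1464 × 3/4 = 1098
  albino: 1464 × 1/4 = 366
χ² = Σ (O − E)² / E
  full-colored: (1053 − 1098)² / 1098 = 1.8443
  albino: (411 − 366)² / 366 = 5.5328
χ² = 1.8443 + 5.5328 = 7.3771 ≈ 7.377

7.377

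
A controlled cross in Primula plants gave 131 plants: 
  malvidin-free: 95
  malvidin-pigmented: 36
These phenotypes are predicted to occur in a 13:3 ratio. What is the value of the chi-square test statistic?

Total ratio parts = 16. Expected numbers out of 131:
  malvidin-free: 131 × 13/16 = 106.4375
  malvidin-pigmented: 131 × 3/16 = 24.5625
χ² = Σ (O − E)² / E
  malvidin-free: (95 − 106.4375)² / 106.4375 = 1.2290
  malvidin-pigmented: (36 − 24.5625)² / 24.5625 = 5.3259
χ² = 1.2290 + 5.3259 = 6.5549 ≈ 6.555

6.555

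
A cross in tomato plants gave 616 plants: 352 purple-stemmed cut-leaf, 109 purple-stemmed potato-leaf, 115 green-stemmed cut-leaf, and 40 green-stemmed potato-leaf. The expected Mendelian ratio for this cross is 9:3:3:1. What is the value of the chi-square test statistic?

Total ratio parts = 16. Expected numbers out of 616:
  purple-stemmed cut-leaf: 616 × 9/16 = 346.5
  purple-stemmed potato-leaf: 616 × 3/16 = 115.5
  green-stemmed cut-leaf: 616 × 3/16 = 115.5
  green-stemmed potato-leaf: 616 × 1/16 = 38.5
χ² = Σ (O − E)² / E
  purple-stemmed cut-leaf: (352 − 346.5)² / 346.5 = 0.0873
  purple-stemmed potato-leaf: (109 − 115.5)² / 115.5 = 0.3658
  green-stemmed cut-leaf: (115 − 115.5)² / 115.5 = 0.0022
  green-stemmed potato-leaf: (40 − 38.5)² / 38.5 = 0.0584
χ² = 0.0873 + 0.3658 + 0.0022 + 0.0584 = 0.5137 ≈ 0.514

0.514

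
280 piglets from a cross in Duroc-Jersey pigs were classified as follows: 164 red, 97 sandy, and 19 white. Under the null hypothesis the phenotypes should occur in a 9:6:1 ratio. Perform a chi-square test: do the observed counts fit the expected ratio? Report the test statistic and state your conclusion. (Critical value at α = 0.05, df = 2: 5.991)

The 9:6:1 ratio has 16 parts, so with N = 280 the expected counts are:
  red: 280 × 9/16 = 157.5
  sandy: 280 × 6/16 = 105
  white: 280 × 1/16 = 17.5
χ² = Σ (O − E)² / E
  red: (164 − 157.5)² / 157.5 = 0.2683
  sandy: (97 − 105)² / 105 = 0.6095
  white: (19 − 17.5)² / 17.5 = 0.1286
χ² = 0.2683 + 0.6095 + 0.1286 = 1.0064 ≈ 1.006
Degrees of freedom = 3 − 1 = 2; critical value at α = 0.05 is 5.991.
Since 1.006 < 5.991, we fail to reject the null hypothesis — the data are consistent with the 9:6:1 ratio.

1.006; consistent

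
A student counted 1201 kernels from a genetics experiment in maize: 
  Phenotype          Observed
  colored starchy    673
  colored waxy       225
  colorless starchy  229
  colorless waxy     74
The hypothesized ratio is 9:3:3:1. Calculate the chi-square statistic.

Total ratio parts = 16. Expected numbers out of 1201:
  colored starchy: 1201 × 9/16 = 675.5625
  colored waxy: 1201 × 3/16 = 225.1875
  colorless starchy: 1201 × 3/16 = 225.1875
  colorless waxy: 1201 × 1/16 = 75.0625
χ² = Σ (O − E)² / E
  colored starchy: (673 − 675.5625)² / 675.5625 = 0.0097
  colored waxy: (225 − 225.1875)² / 225.1875 = 0.0002
  colorless starchy: (229 − 225.1875)² / 225.1875 = 0.0645
  colorless waxy: (74 − 75.0625)² / 75.0625 = 0.0150
χ² = 0.0097 + 0.0002 + 0.0645 + 0.0150 = 0.0894 ≈ 0.089

0.089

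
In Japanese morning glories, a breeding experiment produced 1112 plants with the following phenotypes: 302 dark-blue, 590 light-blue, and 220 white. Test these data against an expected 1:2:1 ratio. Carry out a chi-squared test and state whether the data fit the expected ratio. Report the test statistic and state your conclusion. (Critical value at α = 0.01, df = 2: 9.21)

16.252; not consistent

Expected counts for N = 1112 under a 1:2:1 ratio (total parts = 4):
  dark-blue: 1112 × 1/4 = 278
  light-blue: 1112 × 2/4 = 556
  white: 1112 × 1/4 = 278
χ² = Σ (O − E)² / E
  dark-blue: (302 − 278)² / 278 = 2.0719
  light-blue: (590 − 556)² / 556 = 2.0791
  white: (220 − 278)² / 278 = 12.1007
χ² = 2.0719 + 2.0791 + 12.1007 = 16.2517 ≈ 16.252
Degrees of freedom = 3 − 1 = 2; critical value at α = 0.01 is 9.21.
Since 16.252 > 9.21, we reject the null hypothesis — the data do not fit the 1:2:1 ratio.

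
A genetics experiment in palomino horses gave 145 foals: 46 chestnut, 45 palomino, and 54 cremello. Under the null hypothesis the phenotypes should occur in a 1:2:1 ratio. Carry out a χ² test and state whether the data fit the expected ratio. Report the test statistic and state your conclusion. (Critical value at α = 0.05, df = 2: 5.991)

Expected counts for N = 145 under a 1:2:1 ratio (total parts = 4):
  chestnut: 145 × 1/4 = 36.25
  palomino: 145 × 2/4 = 72.5
  cremello: 145 × 1/4 = 36.25
χ² = Σ (O − E)² / E
  chestnut: (46 − 36.25)² / 36.25 = 2.6224
  palomino: (45 − 72.5)² / 72.5 = 10.4310
  cremello: (54 − 36.25)² / 36.25 = 8.6914
χ² = 2.6224 + 10.4310 + 8.6914 = 21.7448 ≈ 21.745
Degrees of freedom = 3 − 1 = 2; critical value at α = 0.05 is 5.991.
Since 21.745 > 5.991, we reject the null hypothesis — the data do not fit the 1:2:1 ratio.

21.745; not consistent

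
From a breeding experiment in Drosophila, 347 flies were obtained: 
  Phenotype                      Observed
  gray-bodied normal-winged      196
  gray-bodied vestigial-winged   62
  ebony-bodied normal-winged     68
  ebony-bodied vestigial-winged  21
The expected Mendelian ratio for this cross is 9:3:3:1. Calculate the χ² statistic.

Under the 9:3:3:1 hypothesis (Σ ratio = 16, N = 347):
  gray-bodied normal-winged: 347 × 9/16 = 195.1875
  gray-bodied vestigial-winged: 347 × 3/16 = 65.0625
  ebony-bodied normal-winged: 347 × 3/16 = 65.0625
  ebony-bodied vestigial-winged: 347 × 1/16 = 21.6875
χ² = Σ (O − E)² / E
  gray-bodied normal-winged: (196 − 195.1875)² / 195.1875 = 0.0034
  gray-bodied vestigial-winged: (62 − 65.0625)² / 65.0625 = 0.1442
  ebony-bodied normal-winged: (68 − 65.0625)² / 65.0625 = 0.1326
  ebony-bodied vestigial-winged: (21 − 21.6875)² / 21.6875 = 0.0218
χ² = 0.0034 + 0.1442 + 0.1326 + 0.0218 = 0.302

0.302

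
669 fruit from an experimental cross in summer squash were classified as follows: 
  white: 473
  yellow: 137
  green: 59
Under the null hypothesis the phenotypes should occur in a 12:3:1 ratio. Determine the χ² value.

9.778

Total ratio parts = 16. Expected numbers out of 669:
  white: 669 × 12/16 = 501.75
  yellow: 669 × 3/16 = 125.4375
  green: 669 × 1/16 = 41.8125
χ² = Σ (O − E)² / E
  white: (473 − 501.75)² / 501.75 = 1.6474
  yellow: (137 − 125.4375)² / 125.4375 = 1.0658
  green: (59 − 41.8125)² / 41.8125 = 7.0651
χ² = 1.6474 + 1.0658 + 7.0651 = 9.7783 ≈ 9.778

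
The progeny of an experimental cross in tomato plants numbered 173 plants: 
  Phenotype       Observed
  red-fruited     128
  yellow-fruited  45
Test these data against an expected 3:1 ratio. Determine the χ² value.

0.094

Total ratio parts = 4. Expected numbers out of 173:
  red-fruited: 173 × 3/4 = 129.75
  yellow-fruited: 173 × 1/4 = 43.25
χ² = Σ (O − E)² / E
  red-fruited: (128 − 129.75)² / 129.75 = 0.0236
  yellow-fruited: (45 − 43.25)² / 43.25 = 0.0708
χ² = 0.0236 + 0.0708 = 0.0944 ≈ 0.094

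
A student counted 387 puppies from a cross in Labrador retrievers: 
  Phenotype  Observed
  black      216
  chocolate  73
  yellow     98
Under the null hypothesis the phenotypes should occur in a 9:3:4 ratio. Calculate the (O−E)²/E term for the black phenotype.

0.013

The 9:3:4 ratio has 16 parts, so with N = 387 the expected counts are:
  black: 387 × 9/16 = 217.6875
  chocolate: 387 × 3/16 = 72.5625
  yellow: 387 × 4/16 = 96.75
Contribution of black: (216 − 217.6875)² / 217.6875 = 0.0131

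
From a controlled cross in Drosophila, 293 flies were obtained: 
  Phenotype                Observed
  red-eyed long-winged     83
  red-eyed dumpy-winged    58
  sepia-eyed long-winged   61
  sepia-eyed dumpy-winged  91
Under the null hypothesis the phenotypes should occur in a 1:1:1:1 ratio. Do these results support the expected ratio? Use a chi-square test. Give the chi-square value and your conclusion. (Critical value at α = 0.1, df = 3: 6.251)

Under the 1:1:1:1 hypothesis (Σ ratio = 4, N = 293):
  red-eyed long-winged: 293 × 1/4 = 73.25
  red-eyed dumpy-winged: 293 × 1/4 = 73.25
  sepia-eyed long-winged: 293 × 1/4 = 73.25
  sepia-eyed dumpy-winged: 293 × 1/4 = 73.25
χ² = Σ (O − E)² / E
  red-eyed long-winged: (83 − 73.25)² / 73.25 = 1.2978
  red-eyed dumpy-winged: (58 − 73.25)² / 73.25 = 3.1749
  sepia-eyed long-winged: (61 − 73.25)² / 73.25 = 2.0486
  sepia-eyed dumpy-winged: (91 − 73.25)² / 73.25 = 4.3012
χ² = 1.2978 + 3.1749 + 2.0486 + 4.3012 = 10.8225 ≈ 10.823
Degrees of freedom = 4 − 1 = 3; critical value at α = 0.1 is 6.251.
Since 10.823 > 6.251, we reject the null hypothesis — the data do not fit the 1:1:1:1 ratio.

10.823; not consistent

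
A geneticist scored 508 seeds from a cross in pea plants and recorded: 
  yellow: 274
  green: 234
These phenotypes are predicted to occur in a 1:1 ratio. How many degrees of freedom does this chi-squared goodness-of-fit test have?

A goodness-of-fit test with 2 phenotype classes has df = 2 − 1 = 1.

1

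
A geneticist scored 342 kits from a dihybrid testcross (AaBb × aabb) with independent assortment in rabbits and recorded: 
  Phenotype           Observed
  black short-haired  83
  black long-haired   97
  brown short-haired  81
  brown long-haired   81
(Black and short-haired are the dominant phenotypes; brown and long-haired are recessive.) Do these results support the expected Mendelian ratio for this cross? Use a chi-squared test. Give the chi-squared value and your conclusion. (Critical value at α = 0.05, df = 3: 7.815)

A dihybrid testcross with independent assortment gives a 1:1:1:1 ratio.
Total ratio parts = 4. Expected numbers out of 342:
  black short-haired: 342 × 1/4 = 85.5
  black long-haired: 342 × 1/4 = 85.5
  brown short-haired: 342 × 1/4 = 85.5
  brown long-haired: 342 × 1/4 = 85.5
χ² = Σ (O − E)² / E
  black short-haired: (83 − 85.5)² / 85.5 = 0.0731
  black long-haired: (97 − 85.5)² / 85.5 = 1.5468
  brown short-haired: (81 − 85.5)² / 85.5 = 0.2368
  brown long-haired: (81 − 85.5)² / 85.5 = 0.2368
χ² = 0.0731 + 1.5468 + 0.2368 + 0.2368 = 2.0935 ≈ 2.094
Degrees of freedom = 4 − 1 = 3; critical value at α = 0.05 is 7.815.
Since 2.094 < 7.815, we fail to reject the null hypothesis — the data are consistent with the 1:1:1:1 ratio.

2.094; consistent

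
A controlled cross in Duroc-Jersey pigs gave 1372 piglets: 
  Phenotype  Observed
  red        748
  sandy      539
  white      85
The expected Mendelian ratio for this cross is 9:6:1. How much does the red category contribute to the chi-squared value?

0.731

Total ratio parts = 16. Expected numbers out of 1372:
  red: 1372 × 9/16 = 771.75
  sandy: 1372 × 6/16 = 514.5
  white: 1372 × 1/16 = 85.75
Contribution of red: (748 − 771.75)² / 771.75 = 0.7309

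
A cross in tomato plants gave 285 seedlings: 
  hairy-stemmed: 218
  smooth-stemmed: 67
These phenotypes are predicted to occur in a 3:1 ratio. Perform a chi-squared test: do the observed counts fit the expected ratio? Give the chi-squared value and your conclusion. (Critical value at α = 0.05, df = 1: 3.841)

Expected counts for N = 285 under a 3:1 ratio (total parts = 4):
  hairy-stemmed: 285 × 3/4 = 213.75
  smooth-stemmed: 285 × 1/4 = 71.25
χ² = Σ (O − E)² / E
  hairy-stemmed: (218 − 213.75)² / 213.75 = 0.0845
  smooth-stemmed: (67 − 71.25)² / 71.25 = 0.2535
χ² = 0.0845 + 0.2535 = 0.338
Degrees of freedom = 2 − 1 = 1; critical value at α = 0.05 is 3.841.
Since 0.338 < 3.841, we fail to reject the null hypothesis — the data are consistent with the 3:1 ratio.

0.338; consistent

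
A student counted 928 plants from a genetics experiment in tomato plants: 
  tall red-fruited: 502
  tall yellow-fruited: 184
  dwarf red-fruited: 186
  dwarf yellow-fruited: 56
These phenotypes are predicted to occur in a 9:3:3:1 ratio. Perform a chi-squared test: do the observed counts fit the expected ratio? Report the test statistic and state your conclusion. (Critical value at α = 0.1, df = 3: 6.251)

Total ratio parts = 16. Expected numbers out of 928:
  tall red-fruited: 928 × 9/16 = 522
  tall yellow-fruited: 928 × 3/16 = 174
  dwarf red-fruited: 928 × 3/16 = 174
  dwarf yellow-fruited: 928 × 1/16 = 58
χ² = Σ (O − E)² / E
  tall red-fruited: (502 − 522)² / 522 = 0.7663
  tall yellow-fruited: (184 − 174)² / 174 = 0.5747
  dwarf red-fruited: (186 − 174)² / 174 = 0.8276
  dwarf yellow-fruited: (56 − 58)² / 58 = 0.0690
χ² = 0.7663 + 0.5747 + 0.8276 + 0.0690 = 2.2376 ≈ 2.238
Degrees of freedom = 4 − 1 = 3; critical value at α = 0.1 is 6.251.
Since 2.238 < 6.251, we fail to reject the null hypothesis — the data are consistent with the 9:3:3:1 ratio.

2.238; consistent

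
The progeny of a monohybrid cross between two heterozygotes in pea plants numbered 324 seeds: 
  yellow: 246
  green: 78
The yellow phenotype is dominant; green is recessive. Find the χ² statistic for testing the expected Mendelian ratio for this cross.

0.148

For a monohybrid cross between heterozygotes with complete dominance, the expected phenotypic ratio is 3:1.
The 3:1 ratio has 4 parts, so with N = 324 the expected counts are:
  yellow: 324 × 3/4 = 243
  green: 324 × 1/4 = 81
χ² = Σ (O − E)² / E
  yellow: (246 − 243)² / 243 = 0.0370
  green: (78 − 81)² / 81 = 0.1111
χ² = 0.0370 + 0.1111 = 0.1481 ≈ 0.148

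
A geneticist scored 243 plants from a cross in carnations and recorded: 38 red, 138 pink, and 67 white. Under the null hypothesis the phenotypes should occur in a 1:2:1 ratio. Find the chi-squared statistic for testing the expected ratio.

The 1:2:1 ratio has 4 parts, so with N = 243 the expected counts are:
  red: 243 × 1/4 = 60.75
  pink: 243 × 2/4 = 121.5
  white: 243 × 1/4 = 60.75
χ² = Σ (O − E)² / E
  red: (38 − 60.75)² / 60.75 = 8.5195
  pink: (138 − 121.5)² / 121.5 = 2.2407
  white: (67 − 60.75)² / 60.75 = 0.6430
χ² = 8.5195 + 2.2407 + 0.6430 = 11.4032 ≈ 11.403

11.403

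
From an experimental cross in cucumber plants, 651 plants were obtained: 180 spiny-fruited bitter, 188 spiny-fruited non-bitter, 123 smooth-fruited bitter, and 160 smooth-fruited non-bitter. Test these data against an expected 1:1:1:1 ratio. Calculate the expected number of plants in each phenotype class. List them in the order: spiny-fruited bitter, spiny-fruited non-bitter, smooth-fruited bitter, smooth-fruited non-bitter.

Total ratio parts = 4. Expected numbers out of 651:
  spiny-fruited bitter: 651 × 1/4 = 162.75
  spiny-fruited non-bitter: 651 × 1/4 = 162.75
  smooth-fruited bitter: 651 × 1/4 = 162.75
  smooth-fruited non-bitter: 651 × 1/4 = 162.75

162.75, 162.75, 162.75, 162.75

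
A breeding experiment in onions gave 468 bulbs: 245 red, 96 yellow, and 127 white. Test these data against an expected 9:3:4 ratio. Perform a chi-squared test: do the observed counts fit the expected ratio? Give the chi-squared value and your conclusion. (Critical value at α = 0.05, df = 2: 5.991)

2.896; consistent

Expected counts for N = 468 under a 9:3:4 ratio (total parts = 16):
  red: 468 × 9/16 = 263.25
  yellow: 468 × 3/16 = 87.75
  white: 468 × 4/16 = 117
χ² = Σ (O − E)² / E
  red: (245 − 263.25)² / 263.25 = 1.2652
  yellow: (96 − 87.75)² / 87.75 = 0.7756
  white: (127 − 117)² / 117 = 0.8547
χ² = 1.2652 + 0.7756 + 0.8547 = 2.8955 ≈ 2.896
Degrees of freedom = 3 − 1 = 2; critical value at α = 0.05 is 5.991.
Since 2.896 < 5.991, we fail to reject the null hypothesis — the data are consistent with the 9:3:4 ratio.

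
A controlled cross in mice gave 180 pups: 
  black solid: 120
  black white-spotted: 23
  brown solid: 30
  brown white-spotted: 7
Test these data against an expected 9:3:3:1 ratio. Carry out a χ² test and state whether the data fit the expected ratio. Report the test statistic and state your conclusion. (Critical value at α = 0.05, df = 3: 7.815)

8.919; not consistent

The 9:3:3:1 ratio has 16 parts, so with N = 180 the expected counts are:
  black solid: 180 × 9/16 = 101.25
  black white-spotted: 180 × 3/16 = 33.75
  brown solid: 180 × 3/16 = 33.75
  brown white-spotted: 180 × 1/16 = 11.25
χ² = Σ (O − E)² / E
  black solid: (120 − 101.25)² / 101.25 = 3.4722
  black white-spotted: (23 − 33.75)² / 33.75 = 3.4241
  brown solid: (30 − 33.75)² / 33.75 = 0.4167
  brown white-spotted: (7 − 11.25)² / 11.25 = 1.6056
χ² = 3.4722 + 3.4241 + 0.4167 + 1.6056 = 8.9186 ≈ 8.919
Degrees of freedom = 4 − 1 = 3; critical value at α = 0.05 is 7.815.
Since 8.919 > 7.815, we reject the null hypothesis — the data do not fit the 9:3:3:1 ratio.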